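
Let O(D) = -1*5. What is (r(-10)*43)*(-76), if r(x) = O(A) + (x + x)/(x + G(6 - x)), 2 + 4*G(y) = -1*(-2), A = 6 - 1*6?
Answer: 9804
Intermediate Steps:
A = 0 (A = 6 - 6 = 0)
O(D) = -5
G(y) = 0 (G(y) = -½ + (-1*(-2))/4 = -½ + (¼)*2 = -½ + ½ = 0)
r(x) = -3 (r(x) = -5 + (x + x)/(x + 0) = -5 + (2*x)/x = -5 + 2 = -3)
(r(-10)*43)*(-76) = -3*43*(-76) = -129*(-76) = 9804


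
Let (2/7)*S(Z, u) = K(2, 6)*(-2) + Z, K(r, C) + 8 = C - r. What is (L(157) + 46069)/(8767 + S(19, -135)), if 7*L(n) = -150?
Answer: 644666/124061 ≈ 5.1964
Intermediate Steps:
K(r, C) = -8 + C - r (K(r, C) = -8 + (C - r) = -8 + C - r)
L(n) = -150/7 (L(n) = (⅐)*(-150) = -150/7)
S(Z, u) = 28 + 7*Z/2 (S(Z, u) = 7*((-8 + 6 - 1*2)*(-2) + Z)/2 = 7*((-8 + 6 - 2)*(-2) + Z)/2 = 7*(-4*(-2) + Z)/2 = 7*(8 + Z)/2 = 28 + 7*Z/2)
(L(157) + 46069)/(8767 + S(19, -135)) = (-150/7 + 46069)/(8767 + (28 + (7/2)*19)) = 322333/(7*(8767 + (28 + 133/2))) = 322333/(7*(8767 + 189/2)) = 322333/(7*(17723/2)) = (322333/7)*(2/17723) = 644666/124061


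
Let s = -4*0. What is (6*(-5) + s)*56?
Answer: -1680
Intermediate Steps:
s = 0
(6*(-5) + s)*56 = (6*(-5) + 0)*56 = (-30 + 0)*56 = -30*56 = -1680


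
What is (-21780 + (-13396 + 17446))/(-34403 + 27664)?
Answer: 17730/6739 ≈ 2.6310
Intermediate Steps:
(-21780 + (-13396 + 17446))/(-34403 + 27664) = (-21780 + 4050)/(-6739) = -17730*(-1/6739) = 17730/6739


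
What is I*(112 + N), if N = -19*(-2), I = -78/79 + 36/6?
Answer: 59400/79 ≈ 751.90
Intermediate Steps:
I = 396/79 (I = -78*1/79 + 36*(1/6) = -78/79 + 6 = 396/79 ≈ 5.0127)
N = 38
I*(112 + N) = 396*(112 + 38)/79 = (396/79)*150 = 59400/79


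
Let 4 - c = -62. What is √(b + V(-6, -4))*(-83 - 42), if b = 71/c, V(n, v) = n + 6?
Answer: -125*√4686/66 ≈ -129.65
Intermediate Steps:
c = 66 (c = 4 - 1*(-62) = 4 + 62 = 66)
V(n, v) = 6 + n
b = 71/66 ≈ 1.0758
√(b + V(-6, -4))*(-83 - 42) = √(71/66 + (6 - 6))*(-83 - 42) = √(71/66 + 0)*(-125) = √(71/66)*(-125) = (√4686/66)*(-125) = -125*√4686/66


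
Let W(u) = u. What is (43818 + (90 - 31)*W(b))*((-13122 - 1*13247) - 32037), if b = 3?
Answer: -2569571970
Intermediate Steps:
(43818 + (90 - 31)*W(b))*((-13122 - 1*13247) - 32037) = (43818 + (90 - 31)*3)*((-13122 - 1*13247) - 32037) = (43818 + 59*3)*((-13122 - 13247) - 32037) = (43818 + 177)*(-26369 - 32037) = 43995*(-58406) = -2569571970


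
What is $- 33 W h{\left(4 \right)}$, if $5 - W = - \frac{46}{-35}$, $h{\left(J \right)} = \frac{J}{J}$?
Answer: $- \frac{4257}{35} \approx -121.63$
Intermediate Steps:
$h{\left(J \right)} = 1$
$W = \frac{129}{35}$ ($W = 5 - - \frac{46}{-35} = 5 - \left(-46\right) \left(- \frac{1}{35}\right) = 5 - \frac{46}{35} = \frac{129}{35} \approx 3.6857$)
$- 33 W h{\left(4 \right)} = \left(-33\right) \frac{129}{35} \cdot 1 = \left(- \frac{4257}{35}\right) 1 = - \frac{4257}{35}$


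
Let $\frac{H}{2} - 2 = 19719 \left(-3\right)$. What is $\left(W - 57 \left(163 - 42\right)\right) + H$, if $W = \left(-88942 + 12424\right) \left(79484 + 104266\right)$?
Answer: $-14060307707$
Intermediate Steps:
$W = -14060182500$ ($W = \left(-76518\right) 183750 = -14060182500$)
$H = -118310$ ($H = 4 + 2 \cdot 19719 \left(-3\right) = 4 + 2 \left(-59157\right) = 4 - 118314 = -118310$)
$\left(W - 57 \left(163 - 42\right)\right) + H = \left(-14060182500 - 57 \left(163 - 42\right)\right) - 118310 = \left(-14060182500 - 6897\right) - 118310 = -14060189397 - 118310 = -14060307707$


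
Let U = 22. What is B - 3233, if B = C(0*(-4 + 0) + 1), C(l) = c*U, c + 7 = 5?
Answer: -3277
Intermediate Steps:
c = -2 (c = -7 + 5 = -2)
C(l) = -44 (C(l) = -2*22 = -44)
B = -44
B - 3233 = -44 - 3233 = -3277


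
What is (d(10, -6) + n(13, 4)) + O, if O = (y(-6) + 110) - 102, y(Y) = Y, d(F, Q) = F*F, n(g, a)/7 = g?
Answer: 193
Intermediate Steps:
n(g, a) = 7*g
d(F, Q) = F**2
O = 2 (O = (-6 + 110) - 102 = 104 - 102 = 2)
(d(10, -6) + n(13, 4)) + O = (10**2 + 7*13) + 2 = (100 + 91) + 2 = 191 + 2 = 193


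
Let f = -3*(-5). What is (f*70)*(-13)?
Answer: -13650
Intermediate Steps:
f = 15
(f*70)*(-13) = (15*70)*(-13) = 1050*(-13) = -13650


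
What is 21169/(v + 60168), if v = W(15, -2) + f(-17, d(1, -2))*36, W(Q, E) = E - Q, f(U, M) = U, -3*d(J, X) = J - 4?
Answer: 21169/59539 ≈ 0.35555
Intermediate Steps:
d(J, X) = 4/3 - J/3 (d(J, X) = -(J - 4)/3 = -(-4 + J)/3 = 4/3 - J/3)
v = -629 (v = (-2 - 1*15) - 17*36 = (-2 - 15) - 612 = -17 - 612 = -629)
21169/(v + 60168) = 21169/(-629 + 60168) = 21169/59539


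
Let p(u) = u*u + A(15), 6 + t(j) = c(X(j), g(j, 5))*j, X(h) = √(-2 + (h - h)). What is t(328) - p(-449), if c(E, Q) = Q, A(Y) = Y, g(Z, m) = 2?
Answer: -200966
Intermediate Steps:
X(h) = I*√2 (X(h) = √(-2 + 0) = √(-2) = I*√2)
t(j) = -6 + 2*j
p(u) = 15 + u² (p(u) = u*u + 15 = u² + 15 = 15 + u²)
t(328) - p(-449) = (-6 + 2*328) - (15 + (-449)²) = (-6 + 656) - (15 + 201601) = 650 - 1*201616 = 650 - 201616 = -200966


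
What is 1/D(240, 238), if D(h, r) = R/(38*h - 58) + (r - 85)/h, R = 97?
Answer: 362480/234961 ≈ 1.5427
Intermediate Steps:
D(h, r) = 97/(-58 + 38*h) + (-85 + r)/h (D(h, r) = 97/(38*h - 58) + (r - 85)/h = 97/(-58 + 38*h) + (-85 + r)/h)
1/D(240, 238) = 1/((1/2)*(4930 - 3133*240 - 58*238 + 38*240*238)/(240*(-29 + 19*240))) = 1/((1/2)*(1/240)*(4930 - 751920 - 13804 + 2170560)/(-29 + 4560)) = 1/((1/2)*(1/240)*1409766/4531) = 1/((1/2)*(1/240)*(1/4531)*1409766) = 1/(234961/362480) = 362480/234961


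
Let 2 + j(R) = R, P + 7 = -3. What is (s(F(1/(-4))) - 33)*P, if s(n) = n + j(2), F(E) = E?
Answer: 665/2 ≈ 332.50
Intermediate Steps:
P = -10 (P = -7 - 3 = -10)
j(R) = -2 + R
s(n) = n (s(n) = n + (-2 + 2) = n + 0 = n)
(s(F(1/(-4))) - 33)*P = (1/(-4) - 33)*(-10) = (1*(-¼) - 33)*(-10) = (-¼ - 33)*(-10) = -133/4*(-10) = 665/2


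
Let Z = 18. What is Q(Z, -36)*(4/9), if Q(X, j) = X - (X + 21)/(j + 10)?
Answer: 26/3 ≈ 8.6667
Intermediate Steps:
Q(X, j) = X - (21 + X)/(10 + j)
Q(Z, -36)*(4/9) = ((-21 + 9*18 + 18*(-36))/(10 - 36))*(4/9) = ((-21 + 162 - 648)/(-26))*(4*(⅑)) = -1/26*(-507)*(4/9) = (39/2)*(4/9) = 26/3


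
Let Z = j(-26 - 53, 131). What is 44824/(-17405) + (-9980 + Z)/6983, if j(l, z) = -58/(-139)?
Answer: -67651387498/16893936985 ≈ -4.0045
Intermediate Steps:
j(l, z) = 58/139 (j(l, z) = -58*(-1/139) = 58/139)
Z = 58/139 ≈ 0.41727
44824/(-17405) + (-9980 + Z)/6983 = 44824/(-17405) + (-9980 + 58/139)/6983 = 44824*(-1/17405) - 1387162/139*1/6983 = -44824/17405 - 1387162/970637 = -67651387498/16893936985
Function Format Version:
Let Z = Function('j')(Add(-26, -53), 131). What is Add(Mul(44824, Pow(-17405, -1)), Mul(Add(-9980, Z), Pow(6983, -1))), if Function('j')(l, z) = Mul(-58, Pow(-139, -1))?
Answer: Rational(-67651387498, 16893936985) ≈ -4.0045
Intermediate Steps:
Function('j')(l, z) = Rational(58, 139) (Function('j')(l, z) = Mul(-58, Rational(-1, 139)) = Rational(58, 139))
Z = Rational(58, 139) ≈ 0.41727
Add(Mul(44824, Pow(-17405, -1)), Mul(Add(-9980, Z), Pow(6983, -1))) = Add(Mul(44824, Pow(-17405, -1)), Mul(Add(-9980, Rational(58, 139)), Pow(6983, -1))) = Add(Mul(44824, Rational(-1, 17405)), Mul(Rational(-1387162, 139), Rational(1, 6983))) = Add(Rational(-44824, 17405), Rational(-1387162, 970637)) = Rational(-67651387498, 16893936985)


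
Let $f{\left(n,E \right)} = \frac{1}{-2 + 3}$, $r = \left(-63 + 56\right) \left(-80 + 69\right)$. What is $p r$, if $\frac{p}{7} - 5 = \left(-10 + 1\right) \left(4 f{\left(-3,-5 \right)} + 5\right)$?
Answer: $-40964$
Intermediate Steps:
$r = 77$ ($r = \left(-7\right) \left(-11\right) = 77$)
$f{\left(n,E \right)} = 1$ ($f{\left(n,E \right)} = 1^{-1} = 1$)
$p = -532$ ($p = 35 + 7 \left(-10 + 1\right) \left(4 \cdot 1 + 5\right) = 35 + 7 \left(- 9 \left(4 + 5\right)\right) = 35 + 7 \left(\left(-9\right) 9\right) = 35 + 7 \left(-81\right) = 35 - 567 = -532$)
$p r = \left(-532\right) 77 = -40964$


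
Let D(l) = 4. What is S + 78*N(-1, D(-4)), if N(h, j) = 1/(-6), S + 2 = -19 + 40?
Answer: 6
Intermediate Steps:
S = 19 (S = -2 + (-19 + 40) = -2 + 21 = 19)
N(h, j) = -1/6
S + 78*N(-1, D(-4)) = 19 + 78*(-1/6) = 19 - 13 = 6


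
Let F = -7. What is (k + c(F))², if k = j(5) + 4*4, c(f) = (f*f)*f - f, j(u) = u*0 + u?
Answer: 99225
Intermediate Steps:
j(u) = u (j(u) = 0 + u = u)
c(f) = f³ - f (c(f) = f²*f - f = f³ - f)
k = 21 (k = 5 + 4*4 = 5 + 16 = 21)
(k + c(F))² = (21 + ((-7)³ - 1*(-7)))² = (21 + (-343 + 7))² = (21 - 336)² = (-315)² = 99225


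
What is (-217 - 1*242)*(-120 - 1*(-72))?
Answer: 22032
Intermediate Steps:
(-217 - 1*242)*(-120 - 1*(-72)) = (-217 - 242)*(-120 + 72) = -459*(-48) = 22032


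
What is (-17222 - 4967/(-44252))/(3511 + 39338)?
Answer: -762102977/1896153948 ≈ -0.40192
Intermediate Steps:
(-17222 - 4967/(-44252))/(3511 + 39338) = (-17222 - 4967*(-1/44252))/42849 = (-17222 + 4967/44252)*(1/42849) = -762102977/44252*1/42849 = -762102977/1896153948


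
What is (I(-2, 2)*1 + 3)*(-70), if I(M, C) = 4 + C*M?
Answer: -210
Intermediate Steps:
(I(-2, 2)*1 + 3)*(-70) = ((4 + 2*(-2))*1 + 3)*(-70) = ((4 - 4)*1 + 3)*(-70) = (0*1 + 3)*(-70) = (0 + 3)*(-70) = 3*(-70) = -210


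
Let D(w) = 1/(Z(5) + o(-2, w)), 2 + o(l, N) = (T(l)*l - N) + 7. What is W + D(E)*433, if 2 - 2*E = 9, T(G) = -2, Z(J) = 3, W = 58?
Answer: 2664/31 ≈ 85.935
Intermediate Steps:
E = -7/2 (E = 1 - ½*9 = 1 - 9/2 = -7/2 ≈ -3.5000)
o(l, N) = 5 - N - 2*l (o(l, N) = -2 + ((-2*l - N) + 7) = -2 + ((-N - 2*l) + 7) = -2 + (7 - N - 2*l) = 5 - N - 2*l)
D(w) = 1/(12 - w) (D(w) = 1/(3 + (5 - w - 2*(-2))) = 1/(3 + (5 - w + 4)) = 1/(3 + (9 - w)) = 1/(12 - w))
W + D(E)*433 = 58 - 1/(-12 - 7/2)*433 = 58 - 1/(-31/2)*433 = 58 - 1*(-2/31)*433 = 58 + (2/31)*433 = 58 + 866/31 = 2664/31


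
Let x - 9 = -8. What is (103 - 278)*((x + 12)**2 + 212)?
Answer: -66675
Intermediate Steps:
x = 1 (x = 9 - 8 = 1)
(103 - 278)*((x + 12)**2 + 212) = (103 - 278)*((1 + 12)**2 + 212) = -175*(13**2 + 212) = -175*(169 + 212) = -175*381 = -66675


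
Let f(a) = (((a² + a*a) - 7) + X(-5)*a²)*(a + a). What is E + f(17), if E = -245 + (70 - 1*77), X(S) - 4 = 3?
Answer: 87944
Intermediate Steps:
X(S) = 7 (X(S) = 4 + 3 = 7)
f(a) = 2*a*(-7 + 9*a²) (f(a) = (((a² + a*a) - 7) + 7*a²)*(a + a) = (((a² + a²) - 7) + 7*a²)*(2*a) = ((2*a² - 7) + 7*a²)*(2*a) = ((-7 + 2*a²) + 7*a²)*(2*a) = (-7 + 9*a²)*(2*a) = 2*a*(-7 + 9*a²))
E = -252 (E = -245 + (70 - 77) = -245 - 7 = -252)
E + f(17) = -252 + (-14*17 + 18*17³) = -252 + (-238 + 18*4913) = -252 + (-238 + 88434) = -252 + 88196 = 87944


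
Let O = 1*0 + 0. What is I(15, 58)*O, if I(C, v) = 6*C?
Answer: 0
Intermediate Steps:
O = 0 (O = 0 + 0 = 0)
I(15, 58)*O = (6*15)*0 = 90*0 = 0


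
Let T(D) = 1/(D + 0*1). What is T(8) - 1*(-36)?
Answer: 289/8 ≈ 36.125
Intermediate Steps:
T(D) = 1/D (T(D) = 1/(D + 0) = 1/D)
T(8) - 1*(-36) = 1/8 - 1*(-36) = 1/8 + 36 = 289/8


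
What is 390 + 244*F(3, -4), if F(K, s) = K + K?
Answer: 1854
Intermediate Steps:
F(K, s) = 2*K
390 + 244*F(3, -4) = 390 + 244*(2*3) = 390 + 244*6 = 390 + 1464 = 1854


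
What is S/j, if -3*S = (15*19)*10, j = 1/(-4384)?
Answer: 4164800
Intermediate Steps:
j = -1/4384 ≈ -0.00022810
S = -950 (S = -15*19*10/3 = -95*10 = -⅓*2850 = -950)
S/j = -950/(-1/4384) = -950*(-4384) = 4164800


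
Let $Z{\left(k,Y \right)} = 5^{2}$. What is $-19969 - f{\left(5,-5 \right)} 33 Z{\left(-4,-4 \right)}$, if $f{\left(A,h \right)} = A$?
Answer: $-24094$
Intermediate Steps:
$Z{\left(k,Y \right)} = 25$
$-19969 - f{\left(5,-5 \right)} 33 Z{\left(-4,-4 \right)} = -19969 - 5 \cdot 33 \cdot 25 = -19969 - 165 \cdot 25 = -19969 - 4125 = -24094$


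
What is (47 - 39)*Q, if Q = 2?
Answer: 16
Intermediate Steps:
(47 - 39)*Q = (47 - 39)*2 = 8*2 = 16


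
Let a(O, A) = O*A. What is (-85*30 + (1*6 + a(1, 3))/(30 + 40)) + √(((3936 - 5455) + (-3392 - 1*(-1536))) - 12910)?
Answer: -178491/70 + I*√16285 ≈ -2549.9 + 127.61*I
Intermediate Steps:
a(O, A) = A*O
(-85*30 + (1*6 + a(1, 3))/(30 + 40)) + √(((3936 - 5455) + (-3392 - 1*(-1536))) - 12910) = (-85*30 + (1*6 + 3*1)/(30 + 40)) + √(((3936 - 5455) + (-3392 - 1*(-1536))) - 12910) = (-2550 + (6 + 3)/70) + √((-1519 + (-3392 + 1536)) - 12910) = (-2550 + 9*(1/70)) + √((-1519 - 1856) - 12910) = (-2550 + 9/70) + √(-3375 - 12910) = -178491/70 + √(-16285) = -178491/70 + I*√16285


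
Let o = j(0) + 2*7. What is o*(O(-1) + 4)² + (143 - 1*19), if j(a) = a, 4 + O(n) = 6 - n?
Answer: 810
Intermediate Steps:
O(n) = 2 - n (O(n) = -4 + (6 - n) = 2 - n)
o = 14 (o = 0 + 2*7 = 0 + 14 = 14)
o*(O(-1) + 4)² + (143 - 1*19) = 14*((2 - 1*(-1)) + 4)² + (143 - 1*19) = 14*((2 + 1) + 4)² + (143 - 19) = 14*(3 + 4)² + 124 = 14*7² + 124 = 14*49 + 124 = 686 + 124 = 810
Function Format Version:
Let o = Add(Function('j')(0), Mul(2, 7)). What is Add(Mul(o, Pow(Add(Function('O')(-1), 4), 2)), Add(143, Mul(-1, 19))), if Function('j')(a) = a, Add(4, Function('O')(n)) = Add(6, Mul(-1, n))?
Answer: 810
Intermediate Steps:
Function('O')(n) = Add(2, Mul(-1, n)) (Function('O')(n) = Add(-4, Add(6, Mul(-1, n))) = Add(2, Mul(-1, n)))
o = 14 (o = Add(0, Mul(2, 7)) = Add(0, 14) = 14)
Add(Mul(o, Pow(Add(Function('O')(-1), 4), 2)), Add(143, Mul(-1, 19))) = Add(Mul(14, Pow(Add(Add(2, Mul(-1, -1)), 4), 2)), Add(143, Mul(-1, 19))) = Add(Mul(14, Pow(Add(Add(2, 1), 4), 2)), Add(143, -19)) = Add(Mul(14, Pow(Add(3, 4), 2)), 124) = Add(Mul(14, Pow(7, 2)), 124) = Add(Mul(14, 49), 124) = Add(686, 124) = 810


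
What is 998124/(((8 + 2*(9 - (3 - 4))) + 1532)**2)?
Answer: 83177/202800 ≈ 0.41014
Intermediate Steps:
998124/(((8 + 2*(9 - (3 - 4))) + 1532)**2) = 998124/(((8 + 2*(9 - 1*(-1))) + 1532)**2) = 998124/(((8 + 2*(9 + 1)) + 1532)**2) = 998124/(((8 + 2*10) + 1532)**2) = 998124/(((8 + 20) + 1532)**2) = 998124/((28 + 1532)**2) = 998124/(1560**2) = 998124/2433600 = 998124*(1/2433600) = 83177/202800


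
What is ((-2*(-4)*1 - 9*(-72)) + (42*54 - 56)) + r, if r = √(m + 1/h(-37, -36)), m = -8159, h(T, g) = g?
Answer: 2868 + 5*I*√11749/6 ≈ 2868.0 + 90.327*I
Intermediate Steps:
r = 5*I*√11749/6 (r = √(-8159 + 1/(-36)) = √(-8159 - 1/36) = √(-293725/36) = 5*I*√11749/6 ≈ 90.327*I)
((-2*(-4)*1 - 9*(-72)) + (42*54 - 56)) + r = ((-2*(-4)*1 - 9*(-72)) + (42*54 - 56)) + 5*I*√11749/6 = ((8*1 + 648) + (2268 - 56)) + 5*I*√11749/6 = ((8 + 648) + 2212) + 5*I*√11749/6 = (656 + 2212) + 5*I*√11749/6 = 2868 + 5*I*√11749/6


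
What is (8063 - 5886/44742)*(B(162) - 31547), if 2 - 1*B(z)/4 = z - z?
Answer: -1896276382590/7457 ≈ -2.5429e+8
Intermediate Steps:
B(z) = 8 (B(z) = 8 - 4*(z - z) = 8 - 4*0 = 8 + 0 = 8)
(8063 - 5886/44742)*(B(162) - 31547) = (8063 - 5886/44742)*(8 - 31547) = (8063 - 5886*1/44742)*(-31539) = (8063 - 981/7457)*(-31539) = (60124810/7457)*(-31539) = -1896276382590/7457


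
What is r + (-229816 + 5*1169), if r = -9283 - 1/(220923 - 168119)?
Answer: -12316744217/52804 ≈ -2.3325e+5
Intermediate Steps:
r = -490179533/52804 (r = -9283 - 1/52804 = -490179533/52804 ≈ -9283.0)
r + (-229816 + 5*1169) = -490179533/52804 + (-229816 + 5*1169) = -490179533/52804 + (-229816 + 5845) = -490179533/52804 - 223971 = -12316744217/52804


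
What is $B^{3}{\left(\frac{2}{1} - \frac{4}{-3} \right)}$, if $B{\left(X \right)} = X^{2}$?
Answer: $\frac{1000000}{729} \approx 1371.7$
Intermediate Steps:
$B^{3}{\left(\frac{2}{1} - \frac{4}{-3} \right)} = \left(\left(\frac{2}{1} - \frac{4}{-3}\right)^{2}\right)^{3} = \left(\left(2 \cdot 1 - - \frac{4}{3}\right)^{2}\right)^{3} = \left(\left(2 + \frac{4}{3}\right)^{2}\right)^{3} = \left(\left(\frac{10}{3}\right)^{2}\right)^{3} = \left(\frac{100}{9}\right)^{3} = \frac{1000000}{729}$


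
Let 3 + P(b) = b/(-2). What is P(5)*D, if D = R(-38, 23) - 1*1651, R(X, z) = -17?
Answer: 9174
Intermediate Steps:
P(b) = -3 - b/2 (P(b) = -3 + b/(-2) = -3 + b*(-½) = -3 - b/2)
D = -1668 (D = -17 - 1*1651 = -17 - 1651 = -1668)
P(5)*D = (-3 - ½*5)*(-1668) = (-3 - 5/2)*(-1668) = -11/2*(-1668) = 9174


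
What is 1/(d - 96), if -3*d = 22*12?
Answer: -1/184 ≈ -0.0054348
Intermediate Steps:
d = -88 (d = -22*12/3 = -1/3*264 = -88)
1/(d - 96) = 1/(-88 - 96) = 1/(-184) = -1/184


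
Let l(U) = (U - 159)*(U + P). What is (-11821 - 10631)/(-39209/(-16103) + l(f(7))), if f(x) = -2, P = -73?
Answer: -180772278/97241467 ≈ -1.8590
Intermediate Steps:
l(U) = (-159 + U)*(-73 + U) (l(U) = (U - 159)*(U - 73) = (-159 + U)*(-73 + U))
(-11821 - 10631)/(-39209/(-16103) + l(f(7))) = (-11821 - 10631)/(-39209/(-16103) + (11607 + (-2)² - 232*(-2))) = -22452/(-39209*(-1/16103) + (11607 + 4 + 464)) = -22452/(39209/16103 + 12075) = -22452/194482934/16103 = -22452*16103/194482934 = -180772278/97241467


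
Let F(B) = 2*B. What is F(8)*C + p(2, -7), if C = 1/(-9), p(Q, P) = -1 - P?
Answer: 38/9 ≈ 4.2222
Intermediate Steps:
C = -⅑ ≈ -0.11111
F(8)*C + p(2, -7) = (2*8)*(-⅑) + (-1 - 1*(-7)) = 16*(-⅑) + (-1 + 7) = -16/9 + 6 = 38/9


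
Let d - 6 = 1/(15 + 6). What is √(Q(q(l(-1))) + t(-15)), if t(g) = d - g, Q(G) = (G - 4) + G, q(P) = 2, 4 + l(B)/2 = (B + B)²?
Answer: √9282/21 ≈ 4.5878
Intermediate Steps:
l(B) = -8 + 8*B² (l(B) = -8 + 2*(B + B)² = -8 + 2*(2*B)² = -8 + 2*(4*B²) = -8 + 8*B²)
d = 127/21 (d = 6 + 1/(15 + 6) = 6 + 1/21 = 127/21 ≈ 6.0476)
Q(G) = -4 + 2*G (Q(G) = (-4 + G) + G = -4 + 2*G)
t(g) = 127/21 - g
√(Q(q(l(-1))) + t(-15)) = √((-4 + 2*2) + (127/21 - 1*(-15))) = √((-4 + 4) + (127/21 + 15)) = √(0 + 442/21) = √(442/21) = √9282/21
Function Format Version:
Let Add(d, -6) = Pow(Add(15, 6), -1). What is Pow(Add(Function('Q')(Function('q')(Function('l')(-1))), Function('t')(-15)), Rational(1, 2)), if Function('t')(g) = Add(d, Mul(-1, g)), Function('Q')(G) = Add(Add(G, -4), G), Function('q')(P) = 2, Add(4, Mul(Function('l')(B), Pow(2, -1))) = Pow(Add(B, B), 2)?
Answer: Mul(Rational(1, 21), Pow(9282, Rational(1, 2))) ≈ 4.5878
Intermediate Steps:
Function('l')(B) = Add(-8, Mul(8, Pow(B, 2))) (Function('l')(B) = Add(-8, Mul(2, Pow(Add(B, B), 2))) = Add(-8, Mul(2, Pow(Mul(2, B), 2))) = Add(-8, Mul(2, Mul(4, Pow(B, 2)))) = Add(-8, Mul(8, Pow(B, 2))))
d = Rational(127, 21) (d = Add(6, Pow(Add(15, 6), -1)) = Add(6, Pow(21, -1)) = Add(6, Rational(1, 21)) = Rational(127, 21) ≈ 6.0476)
Function('Q')(G) = Add(-4, Mul(2, G)) (Function('Q')(G) = Add(Add(-4, G), G) = Add(-4, Mul(2, G)))
Function('t')(g) = Add(Rational(127, 21), Mul(-1, g))
Pow(Add(Function('Q')(Function('q')(Function('l')(-1))), Function('t')(-15)), Rational(1, 2)) = Pow(Add(Add(-4, Mul(2, 2)), Add(Rational(127, 21), Mul(-1, -15))), Rational(1, 2)) = Pow(Add(Add(-4, 4), Add(Rational(127, 21), 15)), Rational(1, 2)) = Pow(Add(0, Rational(442, 21)), Rational(1, 2)) = Pow(Rational(442, 21), Rational(1, 2)) = Mul(Rational(1, 21), Pow(9282, Rational(1, 2)))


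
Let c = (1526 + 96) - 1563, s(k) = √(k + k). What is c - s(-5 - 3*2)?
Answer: 59 - I*√22 ≈ 59.0 - 4.6904*I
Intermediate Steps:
s(k) = √2*√k (s(k) = √(2*k) = √2*√k)
c = 59 (c = 1622 - 1563 = 59)
c - s(-5 - 3*2) = 59 - √2*√(-5 - 3*2) = 59 - √2*√(-5 - 6) = 59 - √2*√(-11) = 59 - √2*I*√11 = 59 - I*√22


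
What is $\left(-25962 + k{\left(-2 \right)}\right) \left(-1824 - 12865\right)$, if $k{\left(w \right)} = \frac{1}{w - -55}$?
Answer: $\frac{20211843665}{53} \approx 3.8136 \cdot 10^{8}$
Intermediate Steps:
$k{\left(w \right)} = \frac{1}{55 + w}$ ($k{\left(w \right)} = \frac{1}{w + 55} = \frac{1}{55 + w}$)
$\left(-25962 + k{\left(-2 \right)}\right) \left(-1824 - 12865\right) = \left(-25962 + \frac{1}{55 - 2}\right) \left(-1824 - 12865\right) = \left(-25962 + \frac{1}{53}\right) \left(-14689\right) = \left(- \frac{1375985}{53}\right) \left(-14689\right) = \frac{20211843665}{53}$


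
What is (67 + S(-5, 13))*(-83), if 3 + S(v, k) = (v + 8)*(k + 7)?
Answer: -10292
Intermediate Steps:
S(v, k) = -3 + (7 + k)*(8 + v) (S(v, k) = -3 + (v + 8)*(k + 7) = -3 + (8 + v)*(7 + k) = -3 + (7 + k)*(8 + v))
(67 + S(-5, 13))*(-83) = (67 + (53 + 7*(-5) + 8*13 + 13*(-5)))*(-83) = (67 + (53 - 35 + 104 - 65))*(-83) = (67 + 57)*(-83) = 124*(-83) = -10292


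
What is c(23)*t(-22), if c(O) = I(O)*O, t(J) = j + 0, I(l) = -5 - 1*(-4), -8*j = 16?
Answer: 46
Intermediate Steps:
j = -2 (j = -1/8*16 = -2)
I(l) = -1 (I(l) = -5 + 4 = -1)
t(J) = -2 (t(J) = -2 + 0 = -2)
c(O) = -O
c(23)*t(-22) = -1*23*(-2) = -23*(-2) = 46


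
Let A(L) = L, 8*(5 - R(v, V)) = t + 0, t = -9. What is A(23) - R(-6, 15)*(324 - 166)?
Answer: -3779/4 ≈ -944.75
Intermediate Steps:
R(v, V) = 49/8 (R(v, V) = 5 - (-9 + 0)/8 = 5 - ⅛*(-9) = 5 + 9/8 = 49/8)
A(23) - R(-6, 15)*(324 - 166) = 23 - 49*(324 - 166)/8 = 23 - 49*158/8 = 23 - 1*3871/4 = 23 - 3871/4 = -3779/4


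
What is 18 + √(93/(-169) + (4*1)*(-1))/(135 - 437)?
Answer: 18 - I*√769/3926 ≈ 18.0 - 0.0070634*I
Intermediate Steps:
18 + √(93/(-169) + (4*1)*(-1))/(135 - 437) = 18 + √(93*(-1/169) + 4*(-1))/(-302) = 18 + √(-93/169 - 4)*(-1/302) = 18 + √(-769/169)*(-1/302) = 18 + (I*√769/13)*(-1/302) = 18 - I*√769/3926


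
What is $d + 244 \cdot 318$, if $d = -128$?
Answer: $77464$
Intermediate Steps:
$d + 244 \cdot 318 = -128 + 244 \cdot 318 = -128 + 77592 = 77464$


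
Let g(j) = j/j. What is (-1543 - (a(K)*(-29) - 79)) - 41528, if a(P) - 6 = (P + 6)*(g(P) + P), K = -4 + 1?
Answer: -42992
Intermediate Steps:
g(j) = 1
K = -3
a(P) = 6 + (1 + P)*(6 + P) (a(P) = 6 + (P + 6)*(1 + P) = 6 + (6 + P)*(1 + P) = 6 + (1 + P)*(6 + P))
(-1543 - (a(K)*(-29) - 79)) - 41528 = (-1543 - ((12 + (-3)² + 7*(-3))*(-29) - 79)) - 41528 = (-1543 - ((12 + 9 - 21)*(-29) - 79)) - 41528 = (-1543 - (0*(-29) - 79)) - 41528 = (-1543 - (0 - 79)) - 41528 = (-1543 - 1*(-79)) - 41528 = (-1543 + 79) - 41528 = -1464 - 41528 = -42992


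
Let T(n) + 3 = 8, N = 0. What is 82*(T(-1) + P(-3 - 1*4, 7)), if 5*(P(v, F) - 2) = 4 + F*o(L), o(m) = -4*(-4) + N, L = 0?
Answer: 12382/5 ≈ 2476.4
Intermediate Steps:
o(m) = 16 (o(m) = -4*(-4) + 0 = 16 + 0 = 16)
T(n) = 5 (T(n) = -3 + 8 = 5)
P(v, F) = 14/5 + 16*F/5 (P(v, F) = 2 + (4 + F*16)/5 = 2 + (4 + 16*F)/5 = 2 + (4/5 + 16*F/5) = 14/5 + 16*F/5)
82*(T(-1) + P(-3 - 1*4, 7)) = 82*(5 + (14/5 + (16/5)*7)) = 82*(5 + (14/5 + 112/5)) = 82*(5 + 126/5) = 82*(151/5) = 12382/5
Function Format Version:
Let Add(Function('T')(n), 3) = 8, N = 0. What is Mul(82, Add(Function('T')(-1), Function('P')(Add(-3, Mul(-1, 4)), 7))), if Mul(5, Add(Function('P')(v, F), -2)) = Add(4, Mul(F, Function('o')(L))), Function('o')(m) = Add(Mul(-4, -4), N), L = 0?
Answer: Rational(12382, 5) ≈ 2476.4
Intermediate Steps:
Function('o')(m) = 16 (Function('o')(m) = Add(Mul(-4, -4), 0) = Add(16, 0) = 16)
Function('T')(n) = 5 (Function('T')(n) = Add(-3, 8) = 5)
Function('P')(v, F) = Add(Rational(14, 5), Mul(Rational(16, 5), F)) (Function('P')(v, F) = Add(2, Mul(Rational(1, 5), Add(4, Mul(F, 16)))) = Add(2, Mul(Rational(1, 5), Add(4, Mul(16, F)))) = Add(2, Add(Rational(4, 5), Mul(Rational(16, 5), F))) = Add(Rational(14, 5), Mul(Rational(16, 5), F)))
Mul(82, Add(Function('T')(-1), Function('P')(Add(-3, Mul(-1, 4)), 7))) = Mul(82, Add(5, Add(Rational(14, 5), Mul(Rational(16, 5), 7)))) = Mul(82, Add(5, Add(Rational(14, 5), Rational(112, 5)))) = Mul(82, Add(5, Rational(126, 5))) = Mul(82, Rational(151, 5)) = Rational(12382, 5)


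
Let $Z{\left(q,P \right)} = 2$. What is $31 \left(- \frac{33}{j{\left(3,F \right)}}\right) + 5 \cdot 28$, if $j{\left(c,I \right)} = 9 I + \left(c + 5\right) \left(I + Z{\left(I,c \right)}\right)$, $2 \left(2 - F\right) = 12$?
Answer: $\frac{8303}{52} \approx 159.67$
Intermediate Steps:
$F = -4$ ($F = 2 - 6 = -4$)
$j{\left(c,I \right)} = 9 I + \left(2 + I\right) \left(5 + c\right)$ ($j{\left(c,I \right)} = 9 I + \left(c + 5\right) \left(I + 2\right) = 9 I + \left(5 + c\right) \left(2 + I\right) = 9 I + \left(2 + I\right) \left(5 + c\right)$)
$31 \left(- \frac{33}{j{\left(3,F \right)}}\right) + 5 \cdot 28 = 31 \left(- \frac{33}{10 + 2 \cdot 3 + 14 \left(-4\right) - 12}\right) + 5 \cdot 28 = 31 \left(- \frac{33}{10 + 6 - 56 - 12}\right) + 140 = 31 \left(- \frac{33}{-52}\right) + 140 = 31 \left(\left(-33\right) \left(- \frac{1}{52}\right)\right) + 140 = 31 \cdot \frac{33}{52} + 140 = \frac{1023}{52} + 140 = \frac{8303}{52}$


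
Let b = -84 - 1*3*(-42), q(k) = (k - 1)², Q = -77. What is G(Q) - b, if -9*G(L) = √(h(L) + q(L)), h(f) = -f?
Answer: -42 - √6161/9 ≈ -50.721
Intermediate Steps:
q(k) = (-1 + k)²
G(L) = -√((-1 + L)² - L)/9 (G(L) = -√(-L + (-1 + L)²)/9 = -√((-1 + L)² - L)/9)
b = 42 (b = -84 - 3*(-42) = -84 + 126 = 42)
G(Q) - b = -√((-1 - 77)² - 1*(-77))/9 - 1*42 = -√((-78)² + 77)/9 - 42 = -√(6084 + 77)/9 - 42 = -√6161/9 - 42 = -42 - √6161/9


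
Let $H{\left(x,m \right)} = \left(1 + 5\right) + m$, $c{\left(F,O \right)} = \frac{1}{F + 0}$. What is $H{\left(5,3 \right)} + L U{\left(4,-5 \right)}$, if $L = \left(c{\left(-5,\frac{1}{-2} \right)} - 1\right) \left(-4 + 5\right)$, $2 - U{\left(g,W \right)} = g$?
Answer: $\frac{57}{5} \approx 11.4$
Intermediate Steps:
$c{\left(F,O \right)} = \frac{1}{F}$
$U{\left(g,W \right)} = 2 - g$
$H{\left(x,m \right)} = 6 + m$
$L = - \frac{6}{5}$ ($L = \left(\frac{1}{-5} - 1\right) \left(-4 + 5\right) = \left(- \frac{1}{5} - 1\right) 1 = \left(- \frac{6}{5}\right) 1 = - \frac{6}{5} \approx -1.2$)
$H{\left(5,3 \right)} + L U{\left(4,-5 \right)} = \left(6 + 3\right) - \frac{6 \left(2 - 4\right)}{5} = 9 - \frac{6 \left(2 - 4\right)}{5} = 9 - - \frac{12}{5} = 9 + \frac{12}{5} = \frac{57}{5}$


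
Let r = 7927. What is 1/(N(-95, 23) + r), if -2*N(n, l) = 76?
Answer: 1/7889 ≈ 0.00012676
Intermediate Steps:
N(n, l) = -38 (N(n, l) = -½*76 = -38)
1/(N(-95, 23) + r) = 1/(-38 + 7927) = 1/7889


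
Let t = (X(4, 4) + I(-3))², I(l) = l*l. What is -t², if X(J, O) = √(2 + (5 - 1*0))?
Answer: -(9 + √7)⁴ ≈ -18394.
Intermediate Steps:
X(J, O) = √7 (X(J, O) = √(2 + (5 + 0)) = √(2 + 5) = √7)
I(l) = l²
t = (9 + √7)² (t = (√7 + (-3)²)² = (√7 + 9)² = (9 + √7)² ≈ 135.62)
-t² = -((9 + √7)²)² = -(9 + √7)⁴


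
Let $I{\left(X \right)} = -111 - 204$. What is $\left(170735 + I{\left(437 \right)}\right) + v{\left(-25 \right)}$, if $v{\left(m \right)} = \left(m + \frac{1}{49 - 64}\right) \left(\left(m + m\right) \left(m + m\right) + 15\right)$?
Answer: $\frac{322132}{3} \approx 1.0738 \cdot 10^{5}$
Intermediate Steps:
$I{\left(X \right)} = -315$
$v{\left(m \right)} = \left(15 + 4 m^{2}\right) \left(- \frac{1}{15} + m\right)$ ($v{\left(m \right)} = \left(m + \frac{1}{-15}\right) \left(2 m 2 m + 15\right) = \left(m - \frac{1}{15}\right) \left(4 m^{2} + 15\right) = \left(- \frac{1}{15} + m\right) \left(15 + 4 m^{2}\right) = \left(15 + 4 m^{2}\right) \left(- \frac{1}{15} + m\right)$)
$\left(170735 + I{\left(437 \right)}\right) + v{\left(-25 \right)} = \left(170735 - 315\right) + \left(-1 + 4 \left(-25\right)^{3} + 15 \left(-25\right) - \frac{4 \left(-25\right)^{2}}{15}\right) = 170420 - \frac{189128}{3} = \frac{322132}{3}$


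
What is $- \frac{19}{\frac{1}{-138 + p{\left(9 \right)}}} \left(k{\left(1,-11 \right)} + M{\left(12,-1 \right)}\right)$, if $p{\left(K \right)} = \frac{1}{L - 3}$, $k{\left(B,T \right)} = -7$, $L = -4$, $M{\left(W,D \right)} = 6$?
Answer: $- \frac{18373}{7} \approx -2624.7$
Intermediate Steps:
$p{\left(K \right)} = - \frac{1}{7}$ ($p{\left(K \right)} = \frac{1}{-4 - 3} = \frac{1}{-7} = - \frac{1}{7}$)
$- \frac{19}{\frac{1}{-138 + p{\left(9 \right)}}} \left(k{\left(1,-11 \right)} + M{\left(12,-1 \right)}\right) = - \frac{19}{\frac{1}{-138 - \frac{1}{7}}} \left(-7 + 6\right) = - \frac{19}{\frac{1}{- \frac{967}{7}}} \left(-1\right) = - \frac{19}{- \frac{7}{967}} \left(-1\right) = \left(-19\right) \left(- \frac{967}{7}\right) \left(-1\right) = \frac{18373}{7} \left(-1\right) = - \frac{18373}{7}$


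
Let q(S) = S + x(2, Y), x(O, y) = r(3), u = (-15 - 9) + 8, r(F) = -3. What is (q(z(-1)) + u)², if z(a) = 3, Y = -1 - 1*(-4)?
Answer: 256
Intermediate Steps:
Y = 3 (Y = -1 + 4 = 3)
u = -16 (u = -24 + 8 = -16)
x(O, y) = -3
q(S) = -3 + S (q(S) = S - 3 = -3 + S)
(q(z(-1)) + u)² = ((-3 + 3) - 16)² = (0 - 16)² = (-16)² = 256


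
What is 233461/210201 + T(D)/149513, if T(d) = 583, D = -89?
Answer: 660905692/592977021 ≈ 1.1146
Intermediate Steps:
233461/210201 + T(D)/149513 = 233461/210201 + 583/149513 = 233461*(1/210201) + 583*(1/149513) = 233461/210201 + 11/2821 = 660905692/592977021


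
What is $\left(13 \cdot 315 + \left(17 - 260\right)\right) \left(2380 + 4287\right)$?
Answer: $25681284$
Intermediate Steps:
$\left(13 \cdot 315 + \left(17 - 260\right)\right) \left(2380 + 4287\right) = \left(4095 + \left(17 - 260\right)\right) 6667 = \left(4095 - 243\right) 6667 = 3852 \cdot 6667 = 25681284$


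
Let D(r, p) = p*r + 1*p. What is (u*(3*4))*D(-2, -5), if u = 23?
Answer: 1380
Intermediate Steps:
D(r, p) = p + p*r (D(r, p) = p*r + p = p + p*r)
(u*(3*4))*D(-2, -5) = (23*(3*4))*(-5*(1 - 2)) = (23*12)*(-5*(-1)) = 276*5 = 1380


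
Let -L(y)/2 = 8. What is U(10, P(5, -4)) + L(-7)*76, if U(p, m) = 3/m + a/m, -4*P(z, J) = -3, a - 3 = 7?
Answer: -3596/3 ≈ -1198.7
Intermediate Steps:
a = 10 (a = 3 + 7 = 10)
P(z, J) = ¾ (P(z, J) = -¼*(-3) = ¾)
U(p, m) = 13/m (U(p, m) = 3/m + 10/m = 13/m)
L(y) = -16 (L(y) = -2*8 = -16)
U(10, P(5, -4)) + L(-7)*76 = 13/(¾) - 16*76 = 13*(4/3) - 1216 = 52/3 - 1216 = -3596/3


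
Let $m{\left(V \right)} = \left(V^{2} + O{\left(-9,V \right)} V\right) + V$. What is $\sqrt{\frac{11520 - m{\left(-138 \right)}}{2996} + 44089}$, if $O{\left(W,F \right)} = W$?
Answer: $\frac{2 \sqrt{6183089374}}{749} \approx 209.97$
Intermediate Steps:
$m{\left(V \right)} = V^{2} - 8 V$ ($m{\left(V \right)} = \left(V^{2} - 9 V\right) + V = V^{2} - 8 V$)
$\sqrt{\frac{11520 - m{\left(-138 \right)}}{2996} + 44089} = \sqrt{\frac{11520 - - 138 \left(-8 - 138\right)}{2996} + 44089} = \sqrt{\left(11520 - \left(-138\right) \left(-146\right)\right) \frac{1}{2996} + 44089} = \sqrt{\left(11520 - 20148\right) \frac{1}{2996} + 44089} = \sqrt{\left(-8628\right) \frac{1}{2996} + 44089} = \sqrt{- \frac{2157}{749} + 44089} = \sqrt{\frac{33020504}{749}} = \frac{2 \sqrt{6183089374}}{749}$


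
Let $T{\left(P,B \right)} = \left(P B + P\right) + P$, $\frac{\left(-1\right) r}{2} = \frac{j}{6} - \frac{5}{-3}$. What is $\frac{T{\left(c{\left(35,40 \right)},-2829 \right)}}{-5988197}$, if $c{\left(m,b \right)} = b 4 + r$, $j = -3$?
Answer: $\frac{1337171}{17964591} \approx 0.074434$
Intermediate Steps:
$r = - \frac{7}{3}$ ($r = - 2 \left(- \frac{3}{6} - \frac{5}{-3}\right) = - 2 \left(\left(-3\right) \frac{1}{6} - - \frac{5}{3}\right) = - 2 \left(- \frac{1}{2} + \frac{5}{3}\right) = \left(-2\right) \frac{7}{6} = - \frac{7}{3} \approx -2.3333$)
$c{\left(m,b \right)} = - \frac{7}{3} + 4 b$ ($c{\left(m,b \right)} = b 4 - \frac{7}{3} = 4 b - \frac{7}{3} = - \frac{7}{3} + 4 b$)
$T{\left(P,B \right)} = 2 P + B P$ ($T{\left(P,B \right)} = \left(B P + P\right) + P = \left(P + B P\right) + P = 2 P + B P$)
$\frac{T{\left(c{\left(35,40 \right)},-2829 \right)}}{-5988197} = \frac{\left(- \frac{7}{3} + 4 \cdot 40\right) \left(2 - 2829\right)}{-5988197} = \left(- \frac{7}{3} + 160\right) \left(-2827\right) \left(- \frac{1}{5988197}\right) = \frac{473}{3} \left(-2827\right) \left(- \frac{1}{5988197}\right) = \left(- \frac{1337171}{3}\right) \left(- \frac{1}{5988197}\right) = \frac{1337171}{17964591}$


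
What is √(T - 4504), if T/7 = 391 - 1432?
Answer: I*√11791 ≈ 108.59*I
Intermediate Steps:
T = -7287 (T = 7*(391 - 1432) = 7*(-1041) = -7287)
√(T - 4504) = √(-7287 - 4504) = √(-11791) = I*√11791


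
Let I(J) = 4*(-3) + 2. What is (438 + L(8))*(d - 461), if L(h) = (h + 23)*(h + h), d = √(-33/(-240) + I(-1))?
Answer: -430574 + 467*I*√3945/10 ≈ -4.3057e+5 + 2933.2*I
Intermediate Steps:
I(J) = -10 (I(J) = -12 + 2 = -10)
d = I*√3945/20 (d = √(-33/(-240) - 10) = √(-33*(-1/240) - 10) = √(11/80 - 10) = √(-789/80) = I*√3945/20 ≈ 3.1405*I)
L(h) = 2*h*(23 + h) (L(h) = (23 + h)*(2*h) = 2*h*(23 + h))
(438 + L(8))*(d - 461) = (438 + 2*8*(23 + 8))*(I*√3945/20 - 461) = (438 + 2*8*31)*(-461 + I*√3945/20) = (438 + 496)*(-461 + I*√3945/20) = 934*(-461 + I*√3945/20) = -430574 + 467*I*√3945/10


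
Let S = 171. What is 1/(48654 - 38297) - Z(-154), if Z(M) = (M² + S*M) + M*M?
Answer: -218511985/10357 ≈ -21098.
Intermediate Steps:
Z(M) = 2*M² + 171*M (Z(M) = (M² + 171*M) + M*M = (M² + 171*M) + M² = 2*M² + 171*M)
1/(48654 - 38297) - Z(-154) = 1/(48654 - 38297) - (-154)*(171 + 2*(-154)) = 1/10357 - (-154)*(171 - 308) = 1/10357 - (-154)*(-137) = 1/10357 - 1*21098 = 1/10357 - 21098 = -218511985/10357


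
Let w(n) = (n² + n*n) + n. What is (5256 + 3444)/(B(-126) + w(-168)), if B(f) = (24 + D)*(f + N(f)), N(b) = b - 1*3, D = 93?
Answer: 580/1763 ≈ 0.32898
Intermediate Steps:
w(n) = n + 2*n² (w(n) = (n² + n²) + n = 2*n² + n = n + 2*n²)
N(b) = -3 + b (N(b) = b - 3 = -3 + b)
B(f) = -351 + 234*f (B(f) = (24 + 93)*(f + (-3 + f)) = 117*(-3 + 2*f) = -351 + 234*f)
(5256 + 3444)/(B(-126) + w(-168)) = (5256 + 3444)/((-351 + 234*(-126)) - 168*(1 + 2*(-168))) = 8700/((-351 - 29484) - 168*(1 - 336)) = 8700/(-29835 - 168*(-335)) = 8700/(-29835 + 56280) = 8700/26445 = 8700*(1/26445) = 580/1763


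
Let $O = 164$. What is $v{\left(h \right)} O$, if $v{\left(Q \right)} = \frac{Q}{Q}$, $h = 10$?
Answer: $164$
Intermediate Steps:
$v{\left(Q \right)} = 1$
$v{\left(h \right)} O = 1 \cdot 164 = 164$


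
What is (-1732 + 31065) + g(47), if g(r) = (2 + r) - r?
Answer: 29335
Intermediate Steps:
g(r) = 2
(-1732 + 31065) + g(47) = (-1732 + 31065) + 2 = 29333 + 2 = 29335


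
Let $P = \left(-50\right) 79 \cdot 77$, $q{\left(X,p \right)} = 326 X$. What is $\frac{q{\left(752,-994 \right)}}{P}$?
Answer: $- \frac{122576}{152075} \approx -0.80602$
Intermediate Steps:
$P = -304150$ ($P = \left(-3950\right) 77 = -304150$)
$\frac{q{\left(752,-994 \right)}}{P} = \frac{326 \cdot 752}{-304150} = 245152 \left(- \frac{1}{304150}\right) = - \frac{122576}{152075}$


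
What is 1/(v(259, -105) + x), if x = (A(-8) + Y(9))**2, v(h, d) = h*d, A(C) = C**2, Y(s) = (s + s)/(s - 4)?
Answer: -25/565631 ≈ -4.4198e-5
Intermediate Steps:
Y(s) = 2*s/(-4 + s) (Y(s) = (2*s)/(-4 + s) = 2*s/(-4 + s))
v(h, d) = d*h
x = 114244/25 (x = ((-8)**2 + 2*9/(-4 + 9))**2 = (64 + 2*9/5)**2 = (64 + 2*9*(1/5))**2 = (64 + 18/5)**2 = (338/5)**2 = 114244/25 ≈ 4569.8)
1/(v(259, -105) + x) = 1/(-105*259 + 114244/25) = 1/(-27195 + 114244/25) = 1/(-565631/25) = -25/565631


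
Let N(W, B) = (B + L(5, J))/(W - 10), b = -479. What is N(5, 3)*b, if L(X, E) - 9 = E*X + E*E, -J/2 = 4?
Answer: 17244/5 ≈ 3448.8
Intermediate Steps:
J = -8 (J = -2*4 = -8)
L(X, E) = 9 + E² + E*X (L(X, E) = 9 + (E*X + E*E) = 9 + (E*X + E²) = 9 + (E² + E*X) = 9 + E² + E*X)
N(W, B) = (33 + B)/(-10 + W) (N(W, B) = (B + (9 + (-8)² - 8*5))/(W - 10) = (B + (9 + 64 - 40))/(-10 + W) = (B + 33)/(-10 + W) = (33 + B)/(-10 + W))
N(5, 3)*b = ((33 + 3)/(-10 + 5))*(-479) = (36/(-5))*(-479) = -⅕*36*(-479) = -36/5*(-479) = 17244/5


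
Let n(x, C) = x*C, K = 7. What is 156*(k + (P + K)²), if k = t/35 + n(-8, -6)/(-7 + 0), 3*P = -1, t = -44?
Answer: 595088/105 ≈ 5667.5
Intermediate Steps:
n(x, C) = C*x
P = -⅓ (P = (⅓)*(-1) = -⅓ ≈ -0.33333)
k = -284/35 (k = -44/35 + (-6*(-8))/(-7 + 0) = -44*1/35 + 48/(-7) = -44/35 + 48*(-⅐) = -44/35 - 48/7 = -284/35 ≈ -8.1143)
156*(k + (P + K)²) = 156*(-284/35 + (-⅓ + 7)²) = 156*(-284/35 + (20/3)²) = 156*(-284/35 + 400/9) = 156*(11444/315) = 595088/105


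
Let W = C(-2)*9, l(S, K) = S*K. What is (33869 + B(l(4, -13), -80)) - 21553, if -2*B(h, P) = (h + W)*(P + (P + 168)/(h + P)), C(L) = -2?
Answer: 28478/3 ≈ 9492.7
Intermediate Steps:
l(S, K) = K*S
W = -18 (W = -2*9 = -18)
B(h, P) = -(-18 + h)*(P + (168 + P)/(P + h))/2 (B(h, P) = -(h - 18)*(P + (P + 168)/(h + P))/2 = -(-18 + h)*(P + (168 + P)/(P + h))/2)
(33869 + B(l(4, -13), -80)) - 21553 = (33869 + (3024 - (-2184)*4 + 18*(-80) + 18*(-80)**2 - 1*(-80)*(-13*4)**2 - 1*(-13*4)*(-80)**2 + 17*(-80)*(-13*4))/(2*(-80 - 13*4))) - 21553 = (33869 + (3024 - 168*(-52) - 1440 + 18*6400 - 1*(-80)*(-52)**2 - 1*(-52)*6400 + 17*(-80)*(-52))/(2*(-80 - 52))) - 21553 = (33869 + (1/2)*(3024 + 8736 - 1440 + 115200 - 1*(-80)*2704 + 332800 + 70720)/(-132)) - 21553 = (33869 + (1/2)*(-1/132)*(3024 + 8736 - 1440 + 115200 + 216320 + 332800 + 70720)) - 21553 = (33869 + (1/2)*(-1/132)*745360) - 21553 = (33869 - 8470/3) - 21553 = 93137/3 - 21553 = 28478/3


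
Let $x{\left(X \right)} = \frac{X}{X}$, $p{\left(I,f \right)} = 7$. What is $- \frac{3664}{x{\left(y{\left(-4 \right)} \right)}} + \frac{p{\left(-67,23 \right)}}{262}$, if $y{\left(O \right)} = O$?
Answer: $- \frac{959961}{262} \approx -3664.0$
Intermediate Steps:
$x{\left(X \right)} = 1$
$- \frac{3664}{x{\left(y{\left(-4 \right)} \right)}} + \frac{p{\left(-67,23 \right)}}{262} = - \frac{3664}{1} + \frac{7}{262} = \left(-3664\right) 1 + 7 \cdot \frac{1}{262} = -3664 + \frac{7}{262} = - \frac{959961}{262}$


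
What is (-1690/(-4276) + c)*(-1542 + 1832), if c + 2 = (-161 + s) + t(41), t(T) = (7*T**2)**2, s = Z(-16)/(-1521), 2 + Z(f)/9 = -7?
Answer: 7254264805629755/180661 ≈ 4.0154e+10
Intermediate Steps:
Z(f) = -81 (Z(f) = -18 + 9*(-7) = -18 - 63 = -81)
s = 9/169 (s = -81/(-1521) = -81*(-1/1521) = 9/169 ≈ 0.053254)
t(T) = 49*T**4
c = 23400099303/169 (c = -2 + ((-161 + 9/169) + 49*41**4) = -2 + (-27200/169 + 49*2825761) = -2 + (-27200/169 + 138462289) = -2 + 23400099641/169 = 23400099303/169 ≈ 1.3846e+8)
(-1690/(-4276) + c)*(-1542 + 1832) = (-1690/(-4276) + 23400099303/169)*(-1542 + 1832) = (-1690*(-1/4276) + 23400099303/169)*290 = (845/2138 + 23400099303/169)*290 = (50029412452619/361322)*290 = 7254264805629755/180661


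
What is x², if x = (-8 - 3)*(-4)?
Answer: 1936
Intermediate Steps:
x = 44 (x = -11*(-4) = 44)
x² = 44² = 1936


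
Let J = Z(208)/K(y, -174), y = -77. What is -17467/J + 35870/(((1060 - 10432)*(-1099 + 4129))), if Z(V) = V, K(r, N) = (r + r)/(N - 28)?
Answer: -9453903335/147665232 ≈ -64.023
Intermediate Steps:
K(r, N) = 2*r/(-28 + N) (K(r, N) = (2*r)/(-28 + N) = 2*r/(-28 + N))
J = 21008/77 (J = 208/((2*(-77)/(-28 - 174))) = 208/((2*(-77)/(-202))) = 208/((2*(-77)*(-1/202))) = 208/(77/101) = 208*(101/77) = 21008/77 ≈ 272.83)
-17467/J + 35870/(((1060 - 10432)*(-1099 + 4129))) = -17467/21008/77 + 35870/(((1060 - 10432)*(-1099 + 4129))) = -17467*77/21008 + 35870/((-9372*3030)) = -1344959/21008 + 35870/(-28397160) = -1344959/21008 + 35870*(-1/28397160) = -1344959/21008 - 3587/2839716 = -9453903335/147665232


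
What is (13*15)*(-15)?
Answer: -2925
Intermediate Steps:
(13*15)*(-15) = 195*(-15) = -2925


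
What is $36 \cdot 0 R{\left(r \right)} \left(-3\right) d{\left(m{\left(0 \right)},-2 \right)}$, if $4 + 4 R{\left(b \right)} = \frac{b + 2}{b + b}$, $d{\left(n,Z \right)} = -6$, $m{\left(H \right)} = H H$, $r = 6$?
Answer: $0$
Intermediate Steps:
$m{\left(H \right)} = H^{2}$
$R{\left(b \right)} = -1 + \frac{2 + b}{8 b}$ ($R{\left(b \right)} = -1 + \frac{\left(b + 2\right) \frac{1}{b + b}}{4} = -1 + \frac{\left(2 + b\right) \frac{1}{2 b}}{4} = -1 + \frac{\frac{1}{2} \frac{1}{b} \left(2 + b\right)}{4} = -1 + \frac{2 + b}{8 b}$)
$36 \cdot 0 R{\left(r \right)} \left(-3\right) d{\left(m{\left(0 \right)},-2 \right)} = 36 \cdot 0 \frac{2 - 42}{8 \cdot 6} \left(-3\right) \left(-6\right) = 36 \cdot 0 \cdot \frac{1}{8} \cdot \frac{1}{6} \left(2 - 42\right) \left(-3\right) \left(-6\right) = 36 \cdot 0 \cdot \frac{1}{8} \cdot \frac{1}{6} \left(-40\right) \left(-3\right) \left(-6\right) = 36 \cdot 0 \left(- \frac{5}{6}\right) \left(-3\right) \left(-6\right) = 36 \cdot 0 \left(-3\right) \left(-6\right) = 36 \cdot 0 \left(-6\right) = 0 \left(-6\right) = 0$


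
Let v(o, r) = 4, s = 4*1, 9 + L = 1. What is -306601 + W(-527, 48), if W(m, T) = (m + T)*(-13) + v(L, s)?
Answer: -300370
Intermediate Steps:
L = -8 (L = -9 + 1 = -8)
s = 4
W(m, T) = 4 - 13*T - 13*m (W(m, T) = (m + T)*(-13) + 4 = (T + m)*(-13) + 4 = (-13*T - 13*m) + 4 = 4 - 13*T - 13*m)
-306601 + W(-527, 48) = -306601 + (4 - 13*48 - 13*(-527)) = -306601 + (4 - 624 + 6851) = -306601 + 6231 = -300370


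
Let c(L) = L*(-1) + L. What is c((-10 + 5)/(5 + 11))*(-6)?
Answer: 0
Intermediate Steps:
c(L) = 0 (c(L) = -L + L = 0)
c((-10 + 5)/(5 + 11))*(-6) = 0*(-6) = 0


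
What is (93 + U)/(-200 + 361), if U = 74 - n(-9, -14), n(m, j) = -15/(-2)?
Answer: 319/322 ≈ 0.99068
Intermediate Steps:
n(m, j) = 15/2 (n(m, j) = -15*(-½) = 15/2)
U = 133/2 (U = 74 - 1*15/2 = 74 - 15/2 = 133/2 ≈ 66.500)
(93 + U)/(-200 + 361) = (93 + 133/2)/(-200 + 361) = (319/2)/161 = (319/2)*(1/161) = 319/322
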